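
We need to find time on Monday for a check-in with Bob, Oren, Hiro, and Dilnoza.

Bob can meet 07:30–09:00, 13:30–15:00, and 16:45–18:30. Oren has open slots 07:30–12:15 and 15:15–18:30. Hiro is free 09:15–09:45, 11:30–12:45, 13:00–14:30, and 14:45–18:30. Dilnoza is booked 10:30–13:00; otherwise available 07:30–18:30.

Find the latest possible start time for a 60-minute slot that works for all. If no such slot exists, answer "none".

Dilnoza free within 07:30–18:30: 07:30–10:30, 13:00–18:30.
Bob ∩ Oren: 07:30–09:00, 16:45–18:30.
Bob ∩ Oren ∩ Hiro: 16:45–18:30.
Bob ∩ Oren ∩ Hiro ∩ Dilnoza: 16:45–18:30.
Windows ≥ 60 min: 16:45–18:30.
Latest start in the last window 16:45–18:30 is 18:30 − 60 min = 17:30.

17:30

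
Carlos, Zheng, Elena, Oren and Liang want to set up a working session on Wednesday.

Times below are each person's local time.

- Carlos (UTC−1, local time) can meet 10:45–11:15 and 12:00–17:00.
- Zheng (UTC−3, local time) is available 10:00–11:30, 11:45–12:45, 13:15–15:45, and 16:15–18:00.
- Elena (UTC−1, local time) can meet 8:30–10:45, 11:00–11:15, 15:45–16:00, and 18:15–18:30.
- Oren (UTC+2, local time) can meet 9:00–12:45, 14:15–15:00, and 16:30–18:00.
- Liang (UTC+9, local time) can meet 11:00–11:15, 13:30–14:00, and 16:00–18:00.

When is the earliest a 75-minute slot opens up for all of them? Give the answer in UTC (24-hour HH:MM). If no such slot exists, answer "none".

none

Carlos → UTC: 11:45–12:15, 13:00–18:00.
Zheng → UTC: 13:00–14:30, 14:45–15:45, 16:15–18:45, 19:15–21:00.
Elena → UTC: 09:30–11:45, 12:00–12:15, 16:45–17:00, 19:15–19:30.
Oren → UTC: 07:00–10:45, 12:15–13:00, 14:30–16:00.
Liang → UTC: 02:00–02:15, 04:30–05:00, 07:00–09:00.
Carlos ∩ Zheng: 13:00–14:30, 14:45–15:45, 16:15–18:00.
Carlos ∩ Zheng ∩ Elena: 16:45–17:00.
Carlos ∩ Zheng ∩ Elena ∩ Oren: (none).
Carlos ∩ Zheng ∩ Elena ∩ Oren ∩ Liang: (none).
Windows ≥ 75 min: (none).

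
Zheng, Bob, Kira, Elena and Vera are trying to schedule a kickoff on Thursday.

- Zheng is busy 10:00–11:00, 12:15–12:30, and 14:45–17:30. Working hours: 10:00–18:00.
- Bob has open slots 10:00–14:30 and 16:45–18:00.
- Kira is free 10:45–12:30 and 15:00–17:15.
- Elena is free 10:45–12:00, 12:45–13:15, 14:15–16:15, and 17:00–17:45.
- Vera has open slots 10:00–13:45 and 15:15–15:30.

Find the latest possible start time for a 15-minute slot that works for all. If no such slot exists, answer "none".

11:45

Zheng free within 10:00–18:00: 11:00–12:15, 12:30–14:45, 17:30–18:00.
Zheng ∩ Bob: 11:00–12:15, 12:30–14:30, 17:30–18:00.
Zheng ∩ Bob ∩ Kira: 11:00–12:15.
Zheng ∩ Bob ∩ Kira ∩ Elena: 11:00–12:00.
Zheng ∩ Bob ∩ Kira ∩ Elena ∩ Vera: 11:00–12:00.
Windows ≥ 15 min: 11:00–12:00.
Latest start in the last window 11:00–12:00 is 12:00 − 15 min = 11:45.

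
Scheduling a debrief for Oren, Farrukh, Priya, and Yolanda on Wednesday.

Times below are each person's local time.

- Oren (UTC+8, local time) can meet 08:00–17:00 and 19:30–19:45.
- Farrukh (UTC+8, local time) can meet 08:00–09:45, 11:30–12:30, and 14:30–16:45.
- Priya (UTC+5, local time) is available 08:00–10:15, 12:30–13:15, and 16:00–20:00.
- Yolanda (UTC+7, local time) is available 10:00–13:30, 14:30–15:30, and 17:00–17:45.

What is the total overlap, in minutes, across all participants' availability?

105 minutes

Oren → UTC: 00:00–09:00, 11:30–11:45.
Farrukh → UTC: 00:00–01:45, 03:30–04:30, 06:30–08:45.
Priya → UTC: 03:00–05:15, 07:30–08:15, 11:00–15:00.
Yolanda → UTC: 03:00–06:30, 07:30–08:30, 10:00–10:45.
Oren ∩ Farrukh: 00:00–01:45, 03:30–04:30, 06:30–08:45.
Oren ∩ Farrukh ∩ Priya: 03:30–04:30, 07:30–08:15.
Oren ∩ Farrukh ∩ Priya ∩ Yolanda: 03:30–04:30, 07:30–08:15.
Total common minutes: 60 + 45 = 105.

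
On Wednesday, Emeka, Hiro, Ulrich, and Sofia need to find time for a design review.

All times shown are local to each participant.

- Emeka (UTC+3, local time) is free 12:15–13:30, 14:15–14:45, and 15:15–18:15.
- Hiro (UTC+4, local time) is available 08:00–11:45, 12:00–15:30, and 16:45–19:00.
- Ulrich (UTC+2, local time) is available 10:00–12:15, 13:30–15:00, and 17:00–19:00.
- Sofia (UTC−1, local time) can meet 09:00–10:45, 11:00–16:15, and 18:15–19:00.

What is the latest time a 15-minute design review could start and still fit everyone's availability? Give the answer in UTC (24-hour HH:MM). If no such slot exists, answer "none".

Emeka → UTC: 09:15–10:30, 11:15–11:45, 12:15–15:15.
Hiro → UTC: 04:00–07:45, 08:00–11:30, 12:45–15:00.
Ulrich → UTC: 08:00–10:15, 11:30–13:00, 15:00–17:00.
Sofia → UTC: 10:00–11:45, 12:00–17:15, 19:15–20:00.
Emeka ∩ Hiro: 09:15–10:30, 11:15–11:30, 12:45–15:00.
Emeka ∩ Hiro ∩ Ulrich: 09:15–10:15, 12:45–13:00.
Emeka ∩ Hiro ∩ Ulrich ∩ Sofia: 10:00–10:15, 12:45–13:00.
Windows ≥ 15 min: 10:00–10:15, 12:45–13:00.
Latest start in the last window 12:45–13:00 is 13:00 − 15 min = 12:45.

12:45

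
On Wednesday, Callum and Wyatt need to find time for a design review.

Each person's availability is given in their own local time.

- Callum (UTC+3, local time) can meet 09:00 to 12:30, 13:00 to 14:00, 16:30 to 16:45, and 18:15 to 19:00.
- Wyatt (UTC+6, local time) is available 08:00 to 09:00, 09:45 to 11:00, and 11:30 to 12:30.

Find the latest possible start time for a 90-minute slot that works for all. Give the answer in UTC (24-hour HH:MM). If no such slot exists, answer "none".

Callum → UTC: 06:00–09:30, 10:00–11:00, 13:30–13:45, 15:15–16:00.
Wyatt → UTC: 02:00–03:00, 03:45–05:00, 05:30–06:30.
Callum ∩ Wyatt: 06:00–06:30.
Windows ≥ 90 min: (none).

none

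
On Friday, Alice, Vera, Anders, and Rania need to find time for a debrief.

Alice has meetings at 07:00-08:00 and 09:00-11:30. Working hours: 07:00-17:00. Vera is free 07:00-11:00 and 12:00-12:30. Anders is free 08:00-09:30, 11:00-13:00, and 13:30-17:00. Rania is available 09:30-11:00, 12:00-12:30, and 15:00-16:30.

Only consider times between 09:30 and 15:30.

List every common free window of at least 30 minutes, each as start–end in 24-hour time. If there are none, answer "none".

12:00–12:30

Alice free within 07:00–17:00: 08:00–09:00, 11:30–17:00.
Alice ∩ Vera: 08:00–09:00, 12:00–12:30.
Alice ∩ Vera ∩ Anders: 08:00–09:00, 12:00–12:30.
Alice ∩ Vera ∩ Anders ∩ Rania: 12:00–12:30.
Restricted to 09:30–15:30: 12:00–12:30.
Windows ≥ 30 min: 12:00–12:30.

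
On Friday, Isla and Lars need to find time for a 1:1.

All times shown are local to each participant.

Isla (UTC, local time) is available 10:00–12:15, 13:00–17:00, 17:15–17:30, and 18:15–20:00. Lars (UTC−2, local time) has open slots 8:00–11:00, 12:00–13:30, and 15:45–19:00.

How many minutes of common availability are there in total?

330 minutes

Isla → UTC: 10:00–12:15, 13:00–17:00, 17:15–17:30, 18:15–20:00.
Lars → UTC: 10:00–13:00, 14:00–15:30, 17:45–21:00.
Isla ∩ Lars: 10:00–12:15, 14:00–15:30, 18:15–20:00.
Total common minutes: 135 + 90 + 105 = 330.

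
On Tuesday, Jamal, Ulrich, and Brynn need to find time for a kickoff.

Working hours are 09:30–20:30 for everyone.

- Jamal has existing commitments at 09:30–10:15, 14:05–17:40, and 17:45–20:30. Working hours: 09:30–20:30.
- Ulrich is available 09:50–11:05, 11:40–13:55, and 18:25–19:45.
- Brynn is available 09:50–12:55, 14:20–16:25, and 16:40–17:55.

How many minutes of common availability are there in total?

125 minutes

Jamal free within 09:30–20:30: 10:15–14:05, 17:40–17:45.
Jamal ∩ Ulrich: 10:15–11:05, 11:40–13:55.
Jamal ∩ Ulrich ∩ Brynn: 10:15–11:05, 11:40–12:55.
Total common minutes: 50 + 75 = 125.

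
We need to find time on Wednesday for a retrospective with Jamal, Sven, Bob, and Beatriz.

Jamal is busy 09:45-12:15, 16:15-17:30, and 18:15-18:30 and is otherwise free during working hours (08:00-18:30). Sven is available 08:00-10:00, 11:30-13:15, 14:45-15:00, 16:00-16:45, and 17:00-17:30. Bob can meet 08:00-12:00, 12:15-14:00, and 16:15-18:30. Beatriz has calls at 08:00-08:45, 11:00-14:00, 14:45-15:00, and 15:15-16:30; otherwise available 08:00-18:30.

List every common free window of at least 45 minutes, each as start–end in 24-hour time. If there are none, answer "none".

08:45–09:45

Jamal free within 08:00–18:30: 08:00–09:45, 12:15–16:15, 17:30–18:15.
Beatriz free within 08:00–18:30: 08:45–11:00, 14:00–14:45, 15:00–15:15, 16:30–18:30.
Jamal ∩ Sven: 08:00–09:45, 12:15–13:15, 14:45–15:00, 16:00–16:15.
Jamal ∩ Sven ∩ Bob: 08:00–09:45, 12:15–13:15.
Jamal ∩ Sven ∩ Bob ∩ Beatriz: 08:45–09:45.
Windows ≥ 45 min: 08:45–09:45.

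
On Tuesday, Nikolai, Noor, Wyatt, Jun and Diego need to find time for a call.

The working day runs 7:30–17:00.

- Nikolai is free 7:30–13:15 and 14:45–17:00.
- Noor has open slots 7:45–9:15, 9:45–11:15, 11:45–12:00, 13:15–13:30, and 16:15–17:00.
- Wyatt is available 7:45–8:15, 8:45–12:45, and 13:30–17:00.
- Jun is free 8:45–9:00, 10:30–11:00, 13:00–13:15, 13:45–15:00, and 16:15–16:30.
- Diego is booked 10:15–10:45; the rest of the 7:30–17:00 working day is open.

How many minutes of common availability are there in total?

45 minutes

Diego free within 07:30–17:00: 07:30–10:15, 10:45–17:00.
Nikolai ∩ Noor: 07:45–09:15, 09:45–11:15, 11:45–12:00, 16:15–17:00.
Nikolai ∩ Noor ∩ Wyatt: 07:45–08:15, 08:45–09:15, 09:45–11:15, 11:45–12:00, 16:15–17:00.
Nikolai ∩ Noor ∩ Wyatt ∩ Jun: 08:45–09:00, 10:30–11:00, 16:15–16:30.
Nikolai ∩ Noor ∩ Wyatt ∩ Jun ∩ Diego: 08:45–09:00, 10:45–11:00, 16:15–16:30.
Total common minutes: 15 + 15 + 15 = 45.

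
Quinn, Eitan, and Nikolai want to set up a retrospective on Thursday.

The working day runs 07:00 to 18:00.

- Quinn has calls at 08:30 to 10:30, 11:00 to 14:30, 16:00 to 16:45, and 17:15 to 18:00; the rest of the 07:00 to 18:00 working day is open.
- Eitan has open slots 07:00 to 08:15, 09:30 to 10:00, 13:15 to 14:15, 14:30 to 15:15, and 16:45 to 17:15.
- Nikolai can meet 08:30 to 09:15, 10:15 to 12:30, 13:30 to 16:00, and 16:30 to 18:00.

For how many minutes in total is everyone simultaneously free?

Quinn free within 07:00–18:00: 07:00–08:30, 10:30–11:00, 14:30–16:00, 16:45–17:15.
Quinn ∩ Eitan: 07:00–08:15, 14:30–15:15, 16:45–17:15.
Quinn ∩ Eitan ∩ Nikolai: 14:30–15:15, 16:45–17:15.
Total common minutes: 45 + 30 = 75.

75 minutes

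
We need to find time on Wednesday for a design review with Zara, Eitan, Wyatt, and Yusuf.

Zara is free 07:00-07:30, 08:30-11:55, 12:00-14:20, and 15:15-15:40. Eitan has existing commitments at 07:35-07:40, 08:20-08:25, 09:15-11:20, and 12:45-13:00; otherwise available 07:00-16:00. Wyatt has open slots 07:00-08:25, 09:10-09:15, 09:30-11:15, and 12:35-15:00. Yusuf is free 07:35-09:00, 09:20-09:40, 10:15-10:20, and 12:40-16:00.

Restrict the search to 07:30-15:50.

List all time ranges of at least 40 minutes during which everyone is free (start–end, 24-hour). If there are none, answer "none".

13:00–14:20

Eitan free within 07:00–16:00: 07:00–07:35, 07:40–08:20, 08:25–09:15, 11:20–12:45, 13:00–16:00.
Zara ∩ Eitan: 07:00–07:30, 08:30–09:15, 11:20–11:55, 12:00–12:45, 13:00–14:20, 15:15–15:40.
Zara ∩ Eitan ∩ Wyatt: 07:00–07:30, 09:10–09:15, 12:35–12:45, 13:00–14:20.
Zara ∩ Eitan ∩ Wyatt ∩ Yusuf: 12:40–12:45, 13:00–14:20.
Restricted to 07:30–15:50: 12:40–12:45, 13:00–14:20.
Windows ≥ 40 min: 13:00–14:20.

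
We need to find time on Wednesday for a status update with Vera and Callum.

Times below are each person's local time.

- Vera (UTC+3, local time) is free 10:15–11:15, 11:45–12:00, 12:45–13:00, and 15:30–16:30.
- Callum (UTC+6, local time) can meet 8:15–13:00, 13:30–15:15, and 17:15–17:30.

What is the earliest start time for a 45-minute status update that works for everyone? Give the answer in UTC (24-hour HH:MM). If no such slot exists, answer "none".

Vera → UTC: 07:15–08:15, 08:45–09:00, 09:45–10:00, 12:30–13:30.
Callum → UTC: 02:15–07:00, 07:30–09:15, 11:15–11:30.
Vera ∩ Callum: 07:30–08:15, 08:45–09:00.
Windows ≥ 45 min: 07:30–08:15.
Earliest such window starts at 07:30.

07:30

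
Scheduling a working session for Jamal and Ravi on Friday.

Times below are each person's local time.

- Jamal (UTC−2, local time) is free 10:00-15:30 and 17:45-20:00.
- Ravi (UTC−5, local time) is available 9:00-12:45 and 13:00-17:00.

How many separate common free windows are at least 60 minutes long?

Jamal → UTC: 12:00–17:30, 19:45–22:00.
Ravi → UTC: 14:00–17:45, 18:00–22:00.
Jamal ∩ Ravi: 14:00–17:30, 19:45–22:00.
Windows ≥ 60 min: 14:00–17:30, 19:45–22:00.
That's 2 windows.

2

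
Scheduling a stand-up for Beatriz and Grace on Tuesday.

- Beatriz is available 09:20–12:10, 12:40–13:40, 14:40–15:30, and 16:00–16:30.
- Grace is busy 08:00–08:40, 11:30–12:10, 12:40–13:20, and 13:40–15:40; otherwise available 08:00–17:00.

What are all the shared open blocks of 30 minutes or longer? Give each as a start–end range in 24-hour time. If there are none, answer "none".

Grace free within 08:00–17:00: 08:40–11:30, 12:10–12:40, 13:20–13:40, 15:40–17:00.
Beatriz ∩ Grace: 09:20–11:30, 13:20–13:40, 16:00–16:30.
Windows ≥ 30 min: 09:20–11:30, 16:00–16:30.

09:20–11:30, 16:00–16:30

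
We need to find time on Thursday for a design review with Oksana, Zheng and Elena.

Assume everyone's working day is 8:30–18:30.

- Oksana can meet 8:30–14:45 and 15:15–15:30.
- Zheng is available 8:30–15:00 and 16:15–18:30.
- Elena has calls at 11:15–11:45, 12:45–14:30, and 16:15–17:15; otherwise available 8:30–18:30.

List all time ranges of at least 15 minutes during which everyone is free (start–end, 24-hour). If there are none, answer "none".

Elena free within 08:30–18:30: 08:30–11:15, 11:45–12:45, 14:30–16:15, 17:15–18:30.
Oksana ∩ Zheng: 08:30–14:45.
Oksana ∩ Zheng ∩ Elena: 08:30–11:15, 11:45–12:45, 14:30–14:45.
Windows ≥ 15 min: 08:30–11:15, 11:45–12:45, 14:30–14:45.

08:30–11:15, 11:45–12:45, 14:30–14:45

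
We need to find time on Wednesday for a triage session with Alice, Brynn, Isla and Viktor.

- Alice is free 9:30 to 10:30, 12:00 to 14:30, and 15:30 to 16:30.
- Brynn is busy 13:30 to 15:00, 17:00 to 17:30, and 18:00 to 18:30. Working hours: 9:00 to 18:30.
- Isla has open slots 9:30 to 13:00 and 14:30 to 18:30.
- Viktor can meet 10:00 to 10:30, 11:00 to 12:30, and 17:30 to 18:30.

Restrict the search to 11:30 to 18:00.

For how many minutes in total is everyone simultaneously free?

30 minutes

Brynn free within 09:00–18:30: 09:00–13:30, 15:00–17:00, 17:30–18:00.
Alice ∩ Brynn: 09:30–10:30, 12:00–13:30, 15:30–16:30.
Alice ∩ Brynn ∩ Isla: 09:30–10:30, 12:00–13:00, 15:30–16:30.
Alice ∩ Brynn ∩ Isla ∩ Viktor: 10:00–10:30, 12:00–12:30.
Restricted to 11:30–18:00: 12:00–12:30.
Total common minutes: 30.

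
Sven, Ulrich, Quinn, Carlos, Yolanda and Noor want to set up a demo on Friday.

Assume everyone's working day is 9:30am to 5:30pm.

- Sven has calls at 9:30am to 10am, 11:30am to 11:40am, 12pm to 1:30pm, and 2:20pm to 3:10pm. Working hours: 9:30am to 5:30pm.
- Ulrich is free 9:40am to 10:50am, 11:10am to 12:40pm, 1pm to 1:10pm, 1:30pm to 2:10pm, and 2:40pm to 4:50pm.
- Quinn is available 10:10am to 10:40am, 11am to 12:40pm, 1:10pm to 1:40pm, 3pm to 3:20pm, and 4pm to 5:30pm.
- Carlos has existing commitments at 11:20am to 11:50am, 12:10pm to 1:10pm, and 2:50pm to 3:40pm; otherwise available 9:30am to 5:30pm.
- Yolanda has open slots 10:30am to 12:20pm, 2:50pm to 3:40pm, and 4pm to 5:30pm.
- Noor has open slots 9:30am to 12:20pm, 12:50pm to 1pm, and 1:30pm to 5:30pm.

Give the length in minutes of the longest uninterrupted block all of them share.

Sven free within 09:30–17:30: 10:00–11:30, 11:40–12:00, 13:30–14:20, 15:10–17:30.
Carlos free within 09:30–17:30: 09:30–11:20, 11:50–12:10, 13:10–14:50, 15:40–17:30.
Sven ∩ Ulrich: 10:00–10:50, 11:10–11:30, 11:40–12:00, 13:30–14:10, 15:10–16:50.
Sven ∩ Ulrich ∩ Quinn: 10:10–10:40, 11:10–11:30, 11:40–12:00, 13:30–13:40, 15:10–15:20, 16:00–16:50.
Sven ∩ Ulrich ∩ Quinn ∩ Carlos: 10:10–10:40, 11:10–11:20, 11:50–12:00, 13:30–13:40, 16:00–16:50.
Sven ∩ Ulrich ∩ Quinn ∩ Carlos ∩ Yolanda: 10:30–10:40, 11:10–11:20, 11:50–12:00, 16:00–16:50.
Sven ∩ Ulrich ∩ Quinn ∩ Carlos ∩ Yolanda ∩ Noor: 10:30–10:40, 11:10–11:20, 11:50–12:00, 16:00–16:50.
Common window lengths: 10, 10, 10, 50 min; longest is 50.

50 minutes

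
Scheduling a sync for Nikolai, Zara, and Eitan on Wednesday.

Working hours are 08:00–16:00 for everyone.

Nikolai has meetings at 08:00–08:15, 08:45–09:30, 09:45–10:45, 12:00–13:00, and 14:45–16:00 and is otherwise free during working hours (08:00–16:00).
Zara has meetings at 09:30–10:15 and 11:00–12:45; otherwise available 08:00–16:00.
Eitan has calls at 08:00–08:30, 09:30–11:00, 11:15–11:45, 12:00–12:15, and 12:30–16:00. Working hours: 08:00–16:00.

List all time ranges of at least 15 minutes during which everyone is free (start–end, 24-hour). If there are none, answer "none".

Nikolai free within 08:00–16:00: 08:15–08:45, 09:30–09:45, 10:45–12:00, 13:00–14:45.
Zara free within 08:00–16:00: 08:00–09:30, 10:15–11:00, 12:45–16:00.
Eitan free within 08:00–16:00: 08:30–09:30, 11:00–11:15, 11:45–12:00, 12:15–12:30.
Nikolai ∩ Zara: 08:15–08:45, 10:45–11:00, 13:00–14:45.
Nikolai ∩ Zara ∩ Eitan: 08:30–08:45.
Windows ≥ 15 min: 08:30–08:45.

08:30–08:45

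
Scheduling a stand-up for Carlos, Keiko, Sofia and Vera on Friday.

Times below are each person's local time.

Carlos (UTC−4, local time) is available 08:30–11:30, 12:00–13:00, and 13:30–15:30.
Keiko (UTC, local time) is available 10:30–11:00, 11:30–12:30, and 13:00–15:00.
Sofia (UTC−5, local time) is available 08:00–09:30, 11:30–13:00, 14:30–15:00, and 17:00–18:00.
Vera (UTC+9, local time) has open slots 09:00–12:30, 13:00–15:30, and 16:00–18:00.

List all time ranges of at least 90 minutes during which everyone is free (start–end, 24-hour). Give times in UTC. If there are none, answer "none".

none

Carlos → UTC: 12:30–15:30, 16:00–17:00, 17:30–19:30.
Keiko → UTC: 10:30–11:00, 11:30–12:30, 13:00–15:00.
Sofia → UTC: 13:00–14:30, 16:30–18:00, 19:30–20:00, 22:00–23:00.
Vera → UTC: 00:00–03:30, 04:00–06:30, 07:00–09:00.
Carlos ∩ Keiko: 13:00–15:00.
Carlos ∩ Keiko ∩ Sofia: 13:00–14:30.
Carlos ∩ Keiko ∩ Sofia ∩ Vera: (none).
Windows ≥ 90 min: (none).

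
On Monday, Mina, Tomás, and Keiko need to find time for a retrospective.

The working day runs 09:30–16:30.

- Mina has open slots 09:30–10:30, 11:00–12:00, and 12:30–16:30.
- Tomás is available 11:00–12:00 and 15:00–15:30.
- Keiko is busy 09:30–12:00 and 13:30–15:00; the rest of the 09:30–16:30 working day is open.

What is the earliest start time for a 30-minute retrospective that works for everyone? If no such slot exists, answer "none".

Keiko free within 09:30–16:30: 12:00–13:30, 15:00–16:30.
Mina ∩ Tomás: 11:00–12:00, 15:00–15:30.
Mina ∩ Tomás ∩ Keiko: 15:00–15:30.
Windows ≥ 30 min: 15:00–15:30.
Earliest such window starts at 15:00.

15:00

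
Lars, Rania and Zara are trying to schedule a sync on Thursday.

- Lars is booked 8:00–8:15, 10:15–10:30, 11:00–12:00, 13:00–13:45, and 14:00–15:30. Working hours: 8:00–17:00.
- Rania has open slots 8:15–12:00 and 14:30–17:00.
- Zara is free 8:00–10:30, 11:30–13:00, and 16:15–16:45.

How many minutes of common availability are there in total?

Lars free within 08:00–17:00: 08:15–10:15, 10:30–11:00, 12:00–13:00, 13:45–14:00, 15:30–17:00.
Lars ∩ Rania: 08:15–10:15, 10:30–11:00, 15:30–17:00.
Lars ∩ Rania ∩ Zara: 08:15–10:15, 16:15–16:45.
Total common minutes: 120 + 30 = 150.

150 minutes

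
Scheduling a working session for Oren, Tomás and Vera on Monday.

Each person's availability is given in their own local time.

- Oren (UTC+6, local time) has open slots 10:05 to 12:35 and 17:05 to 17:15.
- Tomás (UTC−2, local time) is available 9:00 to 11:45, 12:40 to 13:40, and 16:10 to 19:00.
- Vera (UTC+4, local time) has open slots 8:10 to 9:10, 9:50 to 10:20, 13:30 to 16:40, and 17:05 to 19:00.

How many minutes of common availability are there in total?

Oren → UTC: 04:05–06:35, 11:05–11:15.
Tomás → UTC: 11:00–13:45, 14:40–15:40, 18:10–21:00.
Vera → UTC: 04:10–05:10, 05:50–06:20, 09:30–12:40, 13:05–15:00.
Oren ∩ Tomás: 11:05–11:15.
Oren ∩ Tomás ∩ Vera: 11:05–11:15.
Total common minutes: 10.

10 minutes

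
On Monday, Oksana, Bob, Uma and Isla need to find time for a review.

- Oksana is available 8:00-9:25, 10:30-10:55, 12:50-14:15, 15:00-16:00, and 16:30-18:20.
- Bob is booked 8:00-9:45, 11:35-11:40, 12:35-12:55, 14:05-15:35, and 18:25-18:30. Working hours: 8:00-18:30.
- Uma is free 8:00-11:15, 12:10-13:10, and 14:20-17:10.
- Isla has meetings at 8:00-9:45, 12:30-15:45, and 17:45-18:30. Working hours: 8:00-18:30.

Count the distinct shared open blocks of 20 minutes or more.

Bob free within 08:00–18:30: 09:45–11:35, 11:40–12:35, 12:55–14:05, 15:35–18:25.
Isla free within 08:00–18:30: 09:45–12:30, 15:45–17:45.
Oksana ∩ Bob: 10:30–10:55, 12:55–14:05, 15:35–16:00, 16:30–18:20.
Oksana ∩ Bob ∩ Uma: 10:30–10:55, 12:55–13:10, 15:35–16:00, 16:30–17:10.
Oksana ∩ Bob ∩ Uma ∩ Isla: 10:30–10:55, 15:45–16:00, 16:30–17:10.
Windows ≥ 20 min: 10:30–10:55, 16:30–17:10.
That's 2 windows.

2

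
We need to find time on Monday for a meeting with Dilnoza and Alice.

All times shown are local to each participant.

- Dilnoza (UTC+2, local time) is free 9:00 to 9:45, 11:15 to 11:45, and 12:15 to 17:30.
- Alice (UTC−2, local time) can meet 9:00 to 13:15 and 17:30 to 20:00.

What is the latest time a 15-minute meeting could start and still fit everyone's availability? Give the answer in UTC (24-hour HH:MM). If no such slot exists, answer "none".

Dilnoza → UTC: 07:00–07:45, 09:15–09:45, 10:15–15:30.
Alice → UTC: 11:00–15:15, 19:30–22:00.
Dilnoza ∩ Alice: 11:00–15:15.
Windows ≥ 15 min: 11:00–15:15.
Latest start in the last window 11:00–15:15 is 15:15 − 15 min = 15:00.

15:00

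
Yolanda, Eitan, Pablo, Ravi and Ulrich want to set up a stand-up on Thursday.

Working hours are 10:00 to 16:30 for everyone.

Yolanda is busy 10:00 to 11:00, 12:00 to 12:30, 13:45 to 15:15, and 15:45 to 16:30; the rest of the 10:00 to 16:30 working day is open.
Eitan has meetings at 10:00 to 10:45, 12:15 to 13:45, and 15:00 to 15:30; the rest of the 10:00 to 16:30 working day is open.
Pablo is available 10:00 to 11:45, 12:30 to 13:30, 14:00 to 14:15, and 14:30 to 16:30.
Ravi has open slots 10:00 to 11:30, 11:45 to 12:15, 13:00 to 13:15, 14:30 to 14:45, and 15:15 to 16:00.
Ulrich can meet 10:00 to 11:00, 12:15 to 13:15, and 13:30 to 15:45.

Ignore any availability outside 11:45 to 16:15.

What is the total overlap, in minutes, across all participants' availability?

15 minutes

Yolanda free within 10:00–16:30: 11:00–12:00, 12:30–13:45, 15:15–15:45.
Eitan free within 10:00–16:30: 10:45–12:15, 13:45–15:00, 15:30–16:30.
Yolanda ∩ Eitan: 11:00–12:00, 15:30–15:45.
Yolanda ∩ Eitan ∩ Pablo: 11:00–11:45, 15:30–15:45.
Yolanda ∩ Eitan ∩ Pablo ∩ Ravi: 11:00–11:30, 15:30–15:45.
Yolanda ∩ Eitan ∩ Pablo ∩ Ravi ∩ Ulrich: 15:30–15:45.
Restricted to 11:45–16:15: 15:30–15:45.
Total common minutes: 15.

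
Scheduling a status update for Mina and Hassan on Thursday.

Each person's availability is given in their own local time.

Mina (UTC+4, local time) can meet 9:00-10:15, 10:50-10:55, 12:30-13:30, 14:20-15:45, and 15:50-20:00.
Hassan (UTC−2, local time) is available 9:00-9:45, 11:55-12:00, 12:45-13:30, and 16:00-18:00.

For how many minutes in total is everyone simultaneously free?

95 minutes

Mina → UTC: 05:00–06:15, 06:50–06:55, 08:30–09:30, 10:20–11:45, 11:50–16:00.
Hassan → UTC: 11:00–11:45, 13:55–14:00, 14:45–15:30, 18:00–20:00.
Mina ∩ Hassan: 11:00–11:45, 13:55–14:00, 14:45–15:30.
Total common minutes: 45 + 5 + 45 = 95.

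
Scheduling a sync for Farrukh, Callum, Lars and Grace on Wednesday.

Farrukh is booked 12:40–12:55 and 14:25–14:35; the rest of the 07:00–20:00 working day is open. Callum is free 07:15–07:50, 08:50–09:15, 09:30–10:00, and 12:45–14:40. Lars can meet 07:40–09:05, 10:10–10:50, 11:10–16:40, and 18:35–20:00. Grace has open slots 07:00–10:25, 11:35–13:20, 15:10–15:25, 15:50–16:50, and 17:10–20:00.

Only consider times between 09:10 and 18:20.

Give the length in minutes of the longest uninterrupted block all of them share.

25 minutes

Farrukh free within 07:00–20:00: 07:00–12:40, 12:55–14:25, 14:35–20:00.
Farrukh ∩ Callum: 07:15–07:50, 08:50–09:15, 09:30–10:00, 12:55–14:25, 14:35–14:40.
Farrukh ∩ Callum ∩ Lars: 07:40–07:50, 08:50–09:05, 12:55–14:25, 14:35–14:40.
Farrukh ∩ Callum ∩ Lars ∩ Grace: 07:40–07:50, 08:50–09:05, 12:55–13:20.
Restricted to 09:10–18:20: 12:55–13:20.
Single common window of 25 minutes.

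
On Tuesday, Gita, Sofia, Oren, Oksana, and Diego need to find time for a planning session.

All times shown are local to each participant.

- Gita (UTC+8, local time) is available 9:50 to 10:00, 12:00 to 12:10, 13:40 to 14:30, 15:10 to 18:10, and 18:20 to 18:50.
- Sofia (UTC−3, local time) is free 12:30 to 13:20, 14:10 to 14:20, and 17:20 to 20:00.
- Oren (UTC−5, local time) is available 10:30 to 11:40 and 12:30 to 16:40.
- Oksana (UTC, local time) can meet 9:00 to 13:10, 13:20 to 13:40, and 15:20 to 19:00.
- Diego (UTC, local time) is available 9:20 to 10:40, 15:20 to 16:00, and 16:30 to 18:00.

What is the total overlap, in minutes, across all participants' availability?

Gita → UTC: 01:50–02:00, 04:00–04:10, 05:40–06:30, 07:10–10:10, 10:20–10:50.
Sofia → UTC: 15:30–16:20, 17:10–17:20, 20:20–23:00.
Oren → UTC: 15:30–16:40, 17:30–21:40.
Oksana → UTC: 09:00–13:10, 13:20–13:40, 15:20–19:00.
Diego → UTC: 09:20–10:40, 15:20–16:00, 16:30–18:00.
Gita ∩ Sofia: (none).
Gita ∩ Sofia ∩ Oren: (none).
Gita ∩ Sofia ∩ Oren ∩ Oksana: (none).
Gita ∩ Sofia ∩ Oren ∩ Oksana ∩ Diego: (none).
Total common minutes: 0.

0 minutes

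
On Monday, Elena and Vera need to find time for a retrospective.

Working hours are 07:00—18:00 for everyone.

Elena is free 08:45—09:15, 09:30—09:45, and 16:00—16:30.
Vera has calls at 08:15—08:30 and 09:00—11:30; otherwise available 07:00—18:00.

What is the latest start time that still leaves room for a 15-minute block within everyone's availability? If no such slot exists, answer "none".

Vera free within 07:00–18:00: 07:00–08:15, 08:30–09:00, 11:30–18:00.
Elena ∩ Vera: 08:45–09:00, 16:00–16:30.
Windows ≥ 15 min: 08:45–09:00, 16:00–16:30.
Latest start in the last window 16:00–16:30 is 16:30 − 15 min = 16:15.

16:15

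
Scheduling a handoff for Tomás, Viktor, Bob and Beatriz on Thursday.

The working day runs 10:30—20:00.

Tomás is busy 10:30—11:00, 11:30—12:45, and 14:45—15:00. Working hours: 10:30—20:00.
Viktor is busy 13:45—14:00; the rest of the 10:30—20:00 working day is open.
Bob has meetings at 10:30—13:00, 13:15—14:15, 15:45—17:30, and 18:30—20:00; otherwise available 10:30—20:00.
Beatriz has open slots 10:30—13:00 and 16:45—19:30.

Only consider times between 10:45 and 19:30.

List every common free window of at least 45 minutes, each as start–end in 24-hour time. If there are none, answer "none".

17:30–18:30

Tomás free within 10:30–20:00: 11:00–11:30, 12:45–14:45, 15:00–20:00.
Viktor free within 10:30–20:00: 10:30–13:45, 14:00–20:00.
Bob free within 10:30–20:00: 13:00–13:15, 14:15–15:45, 17:30–18:30.
Tomás ∩ Viktor: 11:00–11:30, 12:45–13:45, 14:00–14:45, 15:00–20:00.
Tomás ∩ Viktor ∩ Bob: 13:00–13:15, 14:15–14:45, 15:00–15:45, 17:30–18:30.
Tomás ∩ Viktor ∩ Bob ∩ Beatriz: 17:30–18:30.
Restricted to 10:45–19:30: 17:30–18:30.
Windows ≥ 45 min: 17:30–18:30.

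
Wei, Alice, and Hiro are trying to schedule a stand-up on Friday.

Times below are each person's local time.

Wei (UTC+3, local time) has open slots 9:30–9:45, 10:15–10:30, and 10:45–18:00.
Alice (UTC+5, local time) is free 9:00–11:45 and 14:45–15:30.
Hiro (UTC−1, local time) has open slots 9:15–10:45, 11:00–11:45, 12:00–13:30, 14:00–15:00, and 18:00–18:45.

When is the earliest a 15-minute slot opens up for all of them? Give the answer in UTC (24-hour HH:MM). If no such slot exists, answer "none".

10:15

Wei → UTC: 06:30–06:45, 07:15–07:30, 07:45–15:00.
Alice → UTC: 04:00–06:45, 09:45–10:30.
Hiro → UTC: 10:15–11:45, 12:00–12:45, 13:00–14:30, 15:00–16:00, 19:00–19:45.
Wei ∩ Alice: 06:30–06:45, 09:45–10:30.
Wei ∩ Alice ∩ Hiro: 10:15–10:30.
Windows ≥ 15 min: 10:15–10:30.
Earliest such window starts at 10:15.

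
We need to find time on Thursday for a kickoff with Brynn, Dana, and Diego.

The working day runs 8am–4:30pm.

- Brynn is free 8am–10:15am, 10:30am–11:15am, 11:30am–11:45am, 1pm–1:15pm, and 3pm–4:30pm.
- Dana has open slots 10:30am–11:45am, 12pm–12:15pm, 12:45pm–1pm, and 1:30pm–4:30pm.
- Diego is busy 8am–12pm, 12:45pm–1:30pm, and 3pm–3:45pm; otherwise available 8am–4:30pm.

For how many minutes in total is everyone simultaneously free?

Diego free within 08:00–16:30: 12:00–12:45, 13:30–15:00, 15:45–16:30.
Brynn ∩ Dana: 10:30–11:15, 11:30–11:45, 15:00–16:30.
Brynn ∩ Dana ∩ Diego: 15:45–16:30.
Total common minutes: 45.

45 minutes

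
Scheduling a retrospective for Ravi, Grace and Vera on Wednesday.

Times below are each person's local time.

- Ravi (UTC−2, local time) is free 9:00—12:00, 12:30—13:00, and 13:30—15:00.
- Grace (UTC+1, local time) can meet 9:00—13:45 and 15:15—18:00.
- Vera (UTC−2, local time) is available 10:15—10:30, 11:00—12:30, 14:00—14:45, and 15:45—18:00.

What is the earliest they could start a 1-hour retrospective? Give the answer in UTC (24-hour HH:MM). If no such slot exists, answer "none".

Ravi → UTC: 11:00–14:00, 14:30–15:00, 15:30–17:00.
Grace → UTC: 08:00–12:45, 14:15–17:00.
Vera → UTC: 12:15–12:30, 13:00–14:30, 16:00–16:45, 17:45–20:00.
Ravi ∩ Grace: 11:00–12:45, 14:30–15:00, 15:30–17:00.
Ravi ∩ Grace ∩ Vera: 12:15–12:30, 16:00–16:45.
Windows ≥ 60 min: (none).

none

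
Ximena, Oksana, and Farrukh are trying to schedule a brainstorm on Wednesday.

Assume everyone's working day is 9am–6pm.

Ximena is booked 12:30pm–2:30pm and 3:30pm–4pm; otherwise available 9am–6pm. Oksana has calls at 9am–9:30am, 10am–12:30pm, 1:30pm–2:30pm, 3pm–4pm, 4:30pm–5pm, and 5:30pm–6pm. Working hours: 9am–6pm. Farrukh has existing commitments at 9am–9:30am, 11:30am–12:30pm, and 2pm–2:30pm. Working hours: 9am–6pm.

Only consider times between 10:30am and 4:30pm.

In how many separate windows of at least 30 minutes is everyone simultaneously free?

Ximena free within 09:00–18:00: 09:00–12:30, 14:30–15:30, 16:00–18:00.
Oksana free within 09:00–18:00: 09:30–10:00, 12:30–13:30, 14:30–15:00, 16:00–16:30, 17:00–17:30.
Farrukh free within 09:00–18:00: 09:30–11:30, 12:30–14:00, 14:30–18:00.
Ximena ∩ Oksana: 09:30–10:00, 14:30–15:00, 16:00–16:30, 17:00–17:30.
Ximena ∩ Oksana ∩ Farrukh: 09:30–10:00, 14:30–15:00, 16:00–16:30, 17:00–17:30.
Restricted to 10:30–16:30: 14:30–15:00, 16:00–16:30.
Windows ≥ 30 min: 14:30–15:00, 16:00–16:30.
That's 2 windows.

2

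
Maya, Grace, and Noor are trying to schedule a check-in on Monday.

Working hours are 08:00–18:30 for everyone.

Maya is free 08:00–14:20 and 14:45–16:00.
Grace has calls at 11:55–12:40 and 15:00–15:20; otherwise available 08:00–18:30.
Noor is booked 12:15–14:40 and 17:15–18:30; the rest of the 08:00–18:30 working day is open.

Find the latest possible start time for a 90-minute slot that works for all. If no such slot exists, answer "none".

Grace free within 08:00–18:30: 08:00–11:55, 12:40–15:00, 15:20–18:30.
Noor free within 08:00–18:30: 08:00–12:15, 14:40–17:15.
Maya ∩ Grace: 08:00–11:55, 12:40–14:20, 14:45–15:00, 15:20–16:00.
Maya ∩ Grace ∩ Noor: 08:00–11:55, 14:45–15:00, 15:20–16:00.
Windows ≥ 90 min: 08:00–11:55.
Latest start in the last window 08:00–11:55 is 11:55 − 90 min = 10:25.

10:25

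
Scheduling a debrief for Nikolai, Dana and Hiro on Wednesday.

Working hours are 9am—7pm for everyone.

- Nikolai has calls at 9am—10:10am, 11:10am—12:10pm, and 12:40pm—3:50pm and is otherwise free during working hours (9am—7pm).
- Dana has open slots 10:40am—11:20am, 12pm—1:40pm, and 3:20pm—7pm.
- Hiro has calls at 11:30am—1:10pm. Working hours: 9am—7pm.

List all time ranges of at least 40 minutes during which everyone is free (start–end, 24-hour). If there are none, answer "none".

Nikolai free within 09:00–19:00: 10:10–11:10, 12:10–12:40, 15:50–19:00.
Hiro free within 09:00–19:00: 09:00–11:30, 13:10–19:00.
Nikolai ∩ Dana: 10:40–11:10, 12:10–12:40, 15:50–19:00.
Nikolai ∩ Dana ∩ Hiro: 10:40–11:10, 15:50–19:00.
Windows ≥ 40 min: 15:50–19:00.

15:50–19:00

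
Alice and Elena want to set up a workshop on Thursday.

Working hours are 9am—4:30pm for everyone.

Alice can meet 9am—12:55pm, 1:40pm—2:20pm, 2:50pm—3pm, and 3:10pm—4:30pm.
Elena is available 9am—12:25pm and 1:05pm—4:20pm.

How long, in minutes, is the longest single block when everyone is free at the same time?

205 minutes

Alice ∩ Elena: 09:00–12:25, 13:40–14:20, 14:50–15:00, 15:10–16:20.
Common window lengths: 205, 40, 10, 70 min; longest is 205.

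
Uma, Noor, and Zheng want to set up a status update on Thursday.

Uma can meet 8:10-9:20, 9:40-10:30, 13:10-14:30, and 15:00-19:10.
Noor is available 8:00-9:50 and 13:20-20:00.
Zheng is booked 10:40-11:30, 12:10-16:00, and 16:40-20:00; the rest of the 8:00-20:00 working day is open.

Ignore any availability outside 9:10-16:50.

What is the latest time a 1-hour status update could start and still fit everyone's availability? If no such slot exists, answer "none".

Zheng free within 08:00–20:00: 08:00–10:40, 11:30–12:10, 16:00–16:40.
Uma ∩ Noor: 08:10–09:20, 09:40–09:50, 13:20–14:30, 15:00–19:10.
Uma ∩ Noor ∩ Zheng: 08:10–09:20, 09:40–09:50, 16:00–16:40.
Restricted to 09:10–16:50: 09:10–09:20, 09:40–09:50, 16:00–16:40.
Windows ≥ 60 min: (none).

none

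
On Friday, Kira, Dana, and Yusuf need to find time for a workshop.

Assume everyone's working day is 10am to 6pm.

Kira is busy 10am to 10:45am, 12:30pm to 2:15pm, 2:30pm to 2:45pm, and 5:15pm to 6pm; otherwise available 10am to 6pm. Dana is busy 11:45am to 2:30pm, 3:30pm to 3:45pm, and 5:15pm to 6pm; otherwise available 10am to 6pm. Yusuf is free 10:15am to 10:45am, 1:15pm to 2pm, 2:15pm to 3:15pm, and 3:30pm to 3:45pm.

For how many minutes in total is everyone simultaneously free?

30 minutes

Kira free within 10:00–18:00: 10:45–12:30, 14:15–14:30, 14:45–17:15.
Dana free within 10:00–18:00: 10:00–11:45, 14:30–15:30, 15:45–17:15.
Kira ∩ Dana: 10:45–11:45, 14:45–15:30, 15:45–17:15.
Kira ∩ Dana ∩ Yusuf: 14:45–15:15.
Total common minutes: 30.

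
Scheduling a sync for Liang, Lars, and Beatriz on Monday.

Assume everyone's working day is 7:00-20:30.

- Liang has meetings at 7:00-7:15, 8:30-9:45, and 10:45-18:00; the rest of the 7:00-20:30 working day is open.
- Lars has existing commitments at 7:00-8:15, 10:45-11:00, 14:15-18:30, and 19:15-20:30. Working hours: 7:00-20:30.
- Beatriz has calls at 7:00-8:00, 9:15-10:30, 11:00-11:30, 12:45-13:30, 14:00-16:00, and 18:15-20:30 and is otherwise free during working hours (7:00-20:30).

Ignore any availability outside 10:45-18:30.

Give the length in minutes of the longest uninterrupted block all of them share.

Liang free within 07:00–20:30: 07:15–08:30, 09:45–10:45, 18:00–20:30.
Lars free within 07:00–20:30: 08:15–10:45, 11:00–14:15, 18:30–19:15.
Beatriz free within 07:00–20:30: 08:00–09:15, 10:30–11:00, 11:30–12:45, 13:30–14:00, 16:00–18:15.
Liang ∩ Lars: 08:15–08:30, 09:45–10:45, 18:30–19:15.
Liang ∩ Lars ∩ Beatriz: 08:15–08:30, 10:30–10:45.
Restricted to 10:45–18:30: (none).
No common window.

0 minutes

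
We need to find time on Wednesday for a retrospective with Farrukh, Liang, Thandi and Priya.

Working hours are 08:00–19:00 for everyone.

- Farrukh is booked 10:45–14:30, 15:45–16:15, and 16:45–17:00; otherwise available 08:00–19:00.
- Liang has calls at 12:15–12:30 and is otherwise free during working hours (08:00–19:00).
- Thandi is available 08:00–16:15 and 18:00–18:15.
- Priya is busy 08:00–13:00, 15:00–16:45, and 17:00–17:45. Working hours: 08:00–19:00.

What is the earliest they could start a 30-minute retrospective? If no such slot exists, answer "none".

Farrukh free within 08:00–19:00: 08:00–10:45, 14:30–15:45, 16:15–16:45, 17:00–19:00.
Liang free within 08:00–19:00: 08:00–12:15, 12:30–19:00.
Priya free within 08:00–19:00: 13:00–15:00, 16:45–17:00, 17:45–19:00.
Farrukh ∩ Liang: 08:00–10:45, 14:30–15:45, 16:15–16:45, 17:00–19:00.
Farrukh ∩ Liang ∩ Thandi: 08:00–10:45, 14:30–15:45, 18:00–18:15.
Farrukh ∩ Liang ∩ Thandi ∩ Priya: 14:30–15:00, 18:00–18:15.
Windows ≥ 30 min: 14:30–15:00.
Earliest such window starts at 14:30.

14:30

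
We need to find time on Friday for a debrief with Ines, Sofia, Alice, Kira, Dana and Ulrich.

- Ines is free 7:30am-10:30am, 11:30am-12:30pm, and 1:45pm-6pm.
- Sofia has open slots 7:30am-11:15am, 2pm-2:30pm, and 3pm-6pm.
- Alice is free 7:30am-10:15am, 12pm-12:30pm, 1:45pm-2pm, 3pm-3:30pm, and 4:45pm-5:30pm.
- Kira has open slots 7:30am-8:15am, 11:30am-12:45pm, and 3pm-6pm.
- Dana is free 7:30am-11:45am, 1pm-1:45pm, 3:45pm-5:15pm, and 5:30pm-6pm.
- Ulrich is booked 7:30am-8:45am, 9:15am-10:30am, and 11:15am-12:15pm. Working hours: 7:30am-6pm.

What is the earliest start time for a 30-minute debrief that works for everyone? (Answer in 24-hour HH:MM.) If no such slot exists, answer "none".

Ulrich free within 07:30–18:00: 08:45–09:15, 10:30–11:15, 12:15–18:00.
Ines ∩ Sofia: 07:30–10:30, 14:00–14:30, 15:00–18:00.
Ines ∩ Sofia ∩ Alice: 07:30–10:15, 15:00–15:30, 16:45–17:30.
Ines ∩ Sofia ∩ Alice ∩ Kira: 07:30–08:15, 15:00–15:30, 16:45–17:30.
Ines ∩ Sofia ∩ Alice ∩ Kira ∩ Dana: 07:30–08:15, 16:45–17:15.
Ines ∩ Sofia ∩ Alice ∩ Kira ∩ Dana ∩ Ulrich: 16:45–17:15.
Windows ≥ 30 min: 16:45–17:15.
Earliest such window starts at 16:45.

16:45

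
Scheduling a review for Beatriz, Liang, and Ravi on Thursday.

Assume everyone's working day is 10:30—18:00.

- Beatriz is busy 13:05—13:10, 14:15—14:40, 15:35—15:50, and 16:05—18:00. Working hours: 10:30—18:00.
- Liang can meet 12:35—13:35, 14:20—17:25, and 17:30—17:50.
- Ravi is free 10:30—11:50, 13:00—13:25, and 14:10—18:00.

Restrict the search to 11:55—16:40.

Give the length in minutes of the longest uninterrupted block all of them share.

Beatriz free within 10:30–18:00: 10:30–13:05, 13:10–14:15, 14:40–15:35, 15:50–16:05.
Beatriz ∩ Liang: 12:35–13:05, 13:10–13:35, 14:40–15:35, 15:50–16:05.
Beatriz ∩ Liang ∩ Ravi: 13:00–13:05, 13:10–13:25, 14:40–15:35, 15:50–16:05.
Restricted to 11:55–16:40: 13:00–13:05, 13:10–13:25, 14:40–15:35, 15:50–16:05.
Common window lengths: 5, 15, 55, 15 min; longest is 55.

55 minutes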